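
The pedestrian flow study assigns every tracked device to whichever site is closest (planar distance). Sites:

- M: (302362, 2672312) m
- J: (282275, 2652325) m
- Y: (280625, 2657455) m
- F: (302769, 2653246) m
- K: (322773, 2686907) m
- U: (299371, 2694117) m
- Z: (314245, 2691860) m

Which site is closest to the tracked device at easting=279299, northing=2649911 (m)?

J

Squared distances to each site:
M: 1033706770.000; J: 14683972.000; Y: 58670212.000; F: 561963125.000; K: 3258692692.000; U: 2357055620.000; Z: 2980941517.000.
Minimum at J.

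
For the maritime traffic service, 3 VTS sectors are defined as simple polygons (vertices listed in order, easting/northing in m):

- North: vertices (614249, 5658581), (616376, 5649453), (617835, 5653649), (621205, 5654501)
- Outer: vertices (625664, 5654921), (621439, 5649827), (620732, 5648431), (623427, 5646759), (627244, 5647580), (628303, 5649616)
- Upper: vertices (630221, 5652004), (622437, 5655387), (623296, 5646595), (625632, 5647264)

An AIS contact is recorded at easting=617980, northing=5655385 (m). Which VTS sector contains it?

Cast a ray rightward from (617980, 5655385). For each polygon, the edges (by vertex number in listed order) whose endpoints lie on opposite sides of northing = 5655385, where each meets that height, and whether that is right or left of the point:
North: 1–2 at easting≈614993.7 (left), 4–1 at easting≈619697.9 (right) → 1 crossing.
Outer: no edge straddles that height → 0 crossings.
Upper: 1–2 at easting≈622441.6 (right), 2–3 at easting≈622437.2 (right) → 2 crossings.
Only North has an odd count, so the point is inside North.

North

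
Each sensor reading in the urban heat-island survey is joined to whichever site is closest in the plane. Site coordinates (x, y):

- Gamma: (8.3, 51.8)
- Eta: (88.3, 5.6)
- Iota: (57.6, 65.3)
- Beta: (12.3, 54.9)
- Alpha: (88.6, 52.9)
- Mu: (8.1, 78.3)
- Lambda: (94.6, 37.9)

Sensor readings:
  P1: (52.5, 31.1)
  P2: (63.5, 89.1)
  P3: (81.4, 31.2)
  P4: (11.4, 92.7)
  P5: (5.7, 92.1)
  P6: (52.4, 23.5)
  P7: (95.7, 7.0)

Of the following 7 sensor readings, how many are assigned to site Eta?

2

P1 → Iota
P2 → Iota
P3 → Lambda
P4 → Mu
P5 → Mu
P6 → Eta
P7 → Eta
2 of the 7 go to Eta.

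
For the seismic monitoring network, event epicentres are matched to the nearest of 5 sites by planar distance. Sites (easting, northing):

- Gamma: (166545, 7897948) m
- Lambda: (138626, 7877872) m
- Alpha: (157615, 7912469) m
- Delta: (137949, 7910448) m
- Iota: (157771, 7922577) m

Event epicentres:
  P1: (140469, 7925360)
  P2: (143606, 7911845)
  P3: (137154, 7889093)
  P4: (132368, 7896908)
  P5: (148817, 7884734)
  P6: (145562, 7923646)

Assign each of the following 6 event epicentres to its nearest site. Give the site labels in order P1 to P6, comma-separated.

Delta, Delta, Lambda, Delta, Lambda, Iota

P1 → Delta (d²=228718144.00)
P2 → Delta (d²=33953258.00)
P3 → Lambda (d²=128077625.00)
P4 → Delta (d²=214479161.00)
P5 → Lambda (d²=150943525.00)
P6 → Iota (d²=150202442.00)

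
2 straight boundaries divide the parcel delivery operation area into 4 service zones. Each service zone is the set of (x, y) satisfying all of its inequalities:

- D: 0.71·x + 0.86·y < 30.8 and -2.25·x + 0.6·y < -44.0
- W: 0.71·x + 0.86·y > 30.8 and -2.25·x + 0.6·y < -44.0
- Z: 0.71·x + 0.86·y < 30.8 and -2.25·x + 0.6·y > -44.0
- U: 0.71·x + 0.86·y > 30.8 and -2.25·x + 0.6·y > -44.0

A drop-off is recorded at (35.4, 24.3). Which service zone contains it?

0.71·35.4 + 0.86·24.3 = 46.032, which is > 30.8
-2.25·35.4 + 0.6·24.3 = -65.070, which is < -44.0
This sign pattern matches W.

W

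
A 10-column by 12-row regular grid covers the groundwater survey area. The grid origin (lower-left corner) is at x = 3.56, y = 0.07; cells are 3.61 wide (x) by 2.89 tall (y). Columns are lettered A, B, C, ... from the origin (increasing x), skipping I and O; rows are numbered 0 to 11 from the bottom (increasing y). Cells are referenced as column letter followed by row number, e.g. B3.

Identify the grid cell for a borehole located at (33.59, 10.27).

Column index: ⌊(33.59 − 3.56) / 3.61⌋ = ⌊8.319⌋ = 8 → column J
Row offset from origin: ⌊(10.27 − 0.07) / 2.89⌋ = ⌊3.529⌋ = 3 → row 3

J3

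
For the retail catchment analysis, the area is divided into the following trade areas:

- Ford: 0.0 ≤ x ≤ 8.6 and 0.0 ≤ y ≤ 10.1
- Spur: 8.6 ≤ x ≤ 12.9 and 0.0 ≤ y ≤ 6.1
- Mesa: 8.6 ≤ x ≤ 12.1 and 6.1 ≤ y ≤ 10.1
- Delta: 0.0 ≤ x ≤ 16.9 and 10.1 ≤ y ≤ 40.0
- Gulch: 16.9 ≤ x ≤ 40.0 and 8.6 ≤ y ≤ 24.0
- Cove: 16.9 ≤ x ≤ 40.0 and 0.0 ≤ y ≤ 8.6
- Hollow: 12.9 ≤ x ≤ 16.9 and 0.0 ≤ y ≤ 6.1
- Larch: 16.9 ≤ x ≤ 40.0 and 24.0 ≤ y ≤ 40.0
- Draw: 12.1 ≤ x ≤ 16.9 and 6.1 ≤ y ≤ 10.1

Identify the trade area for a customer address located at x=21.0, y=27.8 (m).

The point has x = 21.0 and y = 27.8.
Only Larch satisfies 16.9 ≤ x ≤ 40.0 and 24.0 ≤ y ≤ 40.0.

Larch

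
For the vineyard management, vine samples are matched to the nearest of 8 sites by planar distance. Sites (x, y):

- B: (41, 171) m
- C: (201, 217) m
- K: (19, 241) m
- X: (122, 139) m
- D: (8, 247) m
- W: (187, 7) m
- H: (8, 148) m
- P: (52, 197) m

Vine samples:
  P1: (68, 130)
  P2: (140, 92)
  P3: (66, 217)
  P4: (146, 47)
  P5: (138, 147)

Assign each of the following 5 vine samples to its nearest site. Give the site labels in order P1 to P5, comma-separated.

B, X, P, W, X

P1 → B (d²=2410.00)
P2 → X (d²=2533.00)
P3 → P (d²=596.00)
P4 → W (d²=3281.00)
P5 → X (d²=320.00)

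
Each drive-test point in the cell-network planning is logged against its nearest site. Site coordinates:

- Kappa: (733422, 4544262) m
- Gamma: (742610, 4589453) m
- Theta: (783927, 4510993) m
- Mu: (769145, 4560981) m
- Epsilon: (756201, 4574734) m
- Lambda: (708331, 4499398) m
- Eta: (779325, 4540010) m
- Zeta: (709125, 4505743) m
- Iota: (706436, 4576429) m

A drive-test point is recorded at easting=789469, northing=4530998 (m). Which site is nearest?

Eta

Squared distances to each site:
Kappa: 3317199905.000; Gamma: 5612752906.000; Theta: 430913789.000; Mu: 1312045265.000; Epsilon: 3019597520.000; Lambda: 7581935044.000; Eta: 184116880.000; Zeta: 7092973361.000; Iota: 8958454850.000.
Minimum at Eta.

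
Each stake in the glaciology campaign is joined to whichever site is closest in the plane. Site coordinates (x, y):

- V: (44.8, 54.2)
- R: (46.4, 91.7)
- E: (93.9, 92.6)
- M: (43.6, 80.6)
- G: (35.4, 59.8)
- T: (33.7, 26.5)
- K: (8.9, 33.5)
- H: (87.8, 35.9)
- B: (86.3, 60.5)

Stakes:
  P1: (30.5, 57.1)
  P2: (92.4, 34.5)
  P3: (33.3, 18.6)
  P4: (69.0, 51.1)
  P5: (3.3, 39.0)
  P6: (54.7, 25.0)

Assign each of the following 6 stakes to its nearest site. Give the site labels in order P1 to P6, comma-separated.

G, H, T, B, K, T

P1 → G (d²=31.30)
P2 → H (d²=23.12)
P3 → T (d²=62.57)
P4 → B (d²=387.65)
P5 → K (d²=61.61)
P6 → T (d²=443.25)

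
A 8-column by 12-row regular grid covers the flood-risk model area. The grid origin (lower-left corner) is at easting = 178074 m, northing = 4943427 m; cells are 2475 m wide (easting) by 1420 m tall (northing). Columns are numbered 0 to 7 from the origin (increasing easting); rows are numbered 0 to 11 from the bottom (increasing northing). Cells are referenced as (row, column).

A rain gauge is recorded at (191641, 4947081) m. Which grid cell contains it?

(2, 5)

Column index: ⌊(191641 − 178074) / 2475⌋ = ⌊5.482⌋ = 5
Row offset from origin: ⌊(4947081 − 4943427) / 1420⌋ = ⌊2.573⌋ = 2 → row 2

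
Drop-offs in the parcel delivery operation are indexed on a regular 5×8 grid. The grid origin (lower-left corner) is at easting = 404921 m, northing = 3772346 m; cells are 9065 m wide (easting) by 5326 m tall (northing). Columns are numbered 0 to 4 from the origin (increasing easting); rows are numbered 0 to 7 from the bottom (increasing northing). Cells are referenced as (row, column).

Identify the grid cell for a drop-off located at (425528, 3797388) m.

(4, 2)

Column index: ⌊(425528 − 404921) / 9065⌋ = ⌊2.273⌋ = 2
Row offset from origin: ⌊(3797388 − 3772346) / 5326⌋ = ⌊4.702⌋ = 4 → row 4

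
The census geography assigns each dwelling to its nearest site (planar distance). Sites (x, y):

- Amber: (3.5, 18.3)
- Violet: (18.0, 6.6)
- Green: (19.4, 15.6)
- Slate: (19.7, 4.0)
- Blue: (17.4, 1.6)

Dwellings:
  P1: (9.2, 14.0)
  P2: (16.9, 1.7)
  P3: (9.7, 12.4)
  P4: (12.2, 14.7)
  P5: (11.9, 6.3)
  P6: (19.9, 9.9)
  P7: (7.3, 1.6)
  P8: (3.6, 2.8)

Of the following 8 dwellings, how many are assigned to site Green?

1

P1 → Amber
P2 → Blue
P3 → Amber
P4 → Green
P5 → Violet
P6 → Violet
P7 → Blue
P8 → Blue
1 of the 8 goes to Green.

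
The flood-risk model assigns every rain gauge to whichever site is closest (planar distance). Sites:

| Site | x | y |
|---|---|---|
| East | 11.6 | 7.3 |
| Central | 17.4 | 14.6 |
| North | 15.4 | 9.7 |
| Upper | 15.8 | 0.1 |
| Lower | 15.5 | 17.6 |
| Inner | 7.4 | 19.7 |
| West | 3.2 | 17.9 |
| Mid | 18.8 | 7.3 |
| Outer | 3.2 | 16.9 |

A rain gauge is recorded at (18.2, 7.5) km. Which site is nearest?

Mid

Squared distances to each site:
East: 43.600; Central: 51.050; North: 12.680; Upper: 60.520; Lower: 109.300; Inner: 265.480; West: 333.160; Mid: 0.400; Outer: 313.360.
Minimum at Mid.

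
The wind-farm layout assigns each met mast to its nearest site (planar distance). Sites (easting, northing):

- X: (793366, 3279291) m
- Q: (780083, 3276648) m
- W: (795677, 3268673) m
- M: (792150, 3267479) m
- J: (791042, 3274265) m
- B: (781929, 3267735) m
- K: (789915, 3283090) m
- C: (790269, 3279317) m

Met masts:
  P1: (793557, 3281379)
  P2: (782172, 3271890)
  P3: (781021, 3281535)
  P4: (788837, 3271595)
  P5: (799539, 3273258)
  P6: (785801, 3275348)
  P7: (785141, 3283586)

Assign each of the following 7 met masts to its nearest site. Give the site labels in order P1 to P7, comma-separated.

P1 → X (d²=4396225.00)
P2 → B (d²=17323074.00)
P3 → Q (d²=24762613.00)
P4 → J (d²=11990925.00)
P5 → W (d²=35937269.00)
P6 → J (d²=28640970.00)
P7 → K (d²=23037092.00)

X, B, Q, J, W, J, K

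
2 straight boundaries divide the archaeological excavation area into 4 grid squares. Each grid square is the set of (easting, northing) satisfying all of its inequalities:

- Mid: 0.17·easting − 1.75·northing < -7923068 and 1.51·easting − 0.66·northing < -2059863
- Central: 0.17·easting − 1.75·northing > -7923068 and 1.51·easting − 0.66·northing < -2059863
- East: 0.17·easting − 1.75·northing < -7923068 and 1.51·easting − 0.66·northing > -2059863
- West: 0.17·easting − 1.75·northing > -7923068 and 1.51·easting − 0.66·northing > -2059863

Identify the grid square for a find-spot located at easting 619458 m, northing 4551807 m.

0.17·619458 − 1.75·4551807 = -7860354.390, which is > -7923068
1.51·619458 − 0.66·4551807 = -2068811.040, which is < -2059863
This sign pattern matches Central.

Central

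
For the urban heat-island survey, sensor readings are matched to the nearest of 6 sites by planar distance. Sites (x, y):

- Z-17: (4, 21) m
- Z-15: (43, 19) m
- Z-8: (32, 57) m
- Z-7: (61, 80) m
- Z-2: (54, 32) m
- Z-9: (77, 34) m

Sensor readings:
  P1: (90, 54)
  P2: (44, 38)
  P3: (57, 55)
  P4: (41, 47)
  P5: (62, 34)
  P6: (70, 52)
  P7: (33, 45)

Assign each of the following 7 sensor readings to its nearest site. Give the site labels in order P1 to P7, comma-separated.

P1 → Z-9 (d²=569.00)
P2 → Z-2 (d²=136.00)
P3 → Z-2 (d²=538.00)
P4 → Z-8 (d²=181.00)
P5 → Z-2 (d²=68.00)
P6 → Z-9 (d²=373.00)
P7 → Z-8 (d²=145.00)

Z-9, Z-2, Z-2, Z-8, Z-2, Z-9, Z-8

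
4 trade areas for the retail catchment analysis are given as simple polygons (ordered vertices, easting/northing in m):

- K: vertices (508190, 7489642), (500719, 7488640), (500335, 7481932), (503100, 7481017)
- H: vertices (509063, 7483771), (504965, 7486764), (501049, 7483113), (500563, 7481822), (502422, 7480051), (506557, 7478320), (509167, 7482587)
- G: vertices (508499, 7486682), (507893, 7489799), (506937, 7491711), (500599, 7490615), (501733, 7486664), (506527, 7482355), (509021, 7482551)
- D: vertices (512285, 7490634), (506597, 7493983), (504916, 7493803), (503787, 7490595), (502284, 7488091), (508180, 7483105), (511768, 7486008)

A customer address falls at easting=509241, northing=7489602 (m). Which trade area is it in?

Cast a ray rightward from (509241, 7489602). For each polygon, the edges (by vertex number in listed order) whose endpoints lie on opposite sides of northing = 7489602, where each meets that height, and whether that is right or left of the point:
K: 1–2 at easting≈507891.8 (left), 4–1 at easting≈508166.4 (left) → 0 crossings.
H: no edge straddles that height → 0 crossings.
G: 1–2 at easting≈507931.3 (left), 4–5 at easting≈500889.7 (left) → 0 crossings.
D: 4–5 at easting≈503191.0 (left), 7–1 at easting≈512169.7 (right) → 1 crossing.
Only D has an odd count, so the point is inside D.

D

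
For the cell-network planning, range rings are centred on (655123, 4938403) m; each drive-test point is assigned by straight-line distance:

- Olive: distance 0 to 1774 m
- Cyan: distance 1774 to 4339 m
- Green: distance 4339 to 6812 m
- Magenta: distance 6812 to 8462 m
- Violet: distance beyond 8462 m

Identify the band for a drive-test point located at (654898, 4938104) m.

Distance = √((654898−655123)² + (4938104−4938403)²) = √(50625.000 + 89401.000) = 374.200 m.
0 ≤ 374.200 < 1774 → Olive.

Olive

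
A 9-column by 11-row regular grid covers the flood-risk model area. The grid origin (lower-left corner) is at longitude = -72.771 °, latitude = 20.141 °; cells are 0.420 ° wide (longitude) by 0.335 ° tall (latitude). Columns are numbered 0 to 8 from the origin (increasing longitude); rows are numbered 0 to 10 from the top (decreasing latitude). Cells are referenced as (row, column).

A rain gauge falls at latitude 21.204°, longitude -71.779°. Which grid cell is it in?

Column index: ⌊(-71.779 − -72.771) / 0.420⌋ = ⌊2.362⌋ = 2
Row offset from origin: ⌊(21.204 − 20.141) / 0.335⌋ = ⌊3.173⌋ = 3 → row 7 (counted from top)

(7, 2)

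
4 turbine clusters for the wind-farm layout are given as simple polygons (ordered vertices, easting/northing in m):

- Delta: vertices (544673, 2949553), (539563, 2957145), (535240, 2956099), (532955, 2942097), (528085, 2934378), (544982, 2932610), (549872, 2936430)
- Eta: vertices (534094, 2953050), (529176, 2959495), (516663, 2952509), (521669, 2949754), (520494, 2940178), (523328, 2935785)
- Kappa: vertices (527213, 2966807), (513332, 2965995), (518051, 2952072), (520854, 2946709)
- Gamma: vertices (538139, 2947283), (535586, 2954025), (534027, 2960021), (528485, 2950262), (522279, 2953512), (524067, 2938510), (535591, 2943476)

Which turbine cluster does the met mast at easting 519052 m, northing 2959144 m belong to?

Cast a ray rightward from (519052, 2959144). For each polygon, the edges (by vertex number in listed order) whose endpoints lie on opposite sides of northing = 2959144, where each meets that height, and whether that is right or left of the point:
Delta: no edge straddles that height → 0 crossings.
Eta: 1–2 at easting≈529443.8 (right), 2–3 at easting≈528547.3 (right) → 2 crossings.
Kappa: 2–3 at easting≈515654.0 (left), 4–1 at easting≈524788.4 (right) → 1 crossing.
Gamma: 2–3 at easting≈534255.0 (right), 3–4 at easting≈533529.0 (right) → 2 crossings.
Only Kappa has an odd count, so the point is inside Kappa.

Kappa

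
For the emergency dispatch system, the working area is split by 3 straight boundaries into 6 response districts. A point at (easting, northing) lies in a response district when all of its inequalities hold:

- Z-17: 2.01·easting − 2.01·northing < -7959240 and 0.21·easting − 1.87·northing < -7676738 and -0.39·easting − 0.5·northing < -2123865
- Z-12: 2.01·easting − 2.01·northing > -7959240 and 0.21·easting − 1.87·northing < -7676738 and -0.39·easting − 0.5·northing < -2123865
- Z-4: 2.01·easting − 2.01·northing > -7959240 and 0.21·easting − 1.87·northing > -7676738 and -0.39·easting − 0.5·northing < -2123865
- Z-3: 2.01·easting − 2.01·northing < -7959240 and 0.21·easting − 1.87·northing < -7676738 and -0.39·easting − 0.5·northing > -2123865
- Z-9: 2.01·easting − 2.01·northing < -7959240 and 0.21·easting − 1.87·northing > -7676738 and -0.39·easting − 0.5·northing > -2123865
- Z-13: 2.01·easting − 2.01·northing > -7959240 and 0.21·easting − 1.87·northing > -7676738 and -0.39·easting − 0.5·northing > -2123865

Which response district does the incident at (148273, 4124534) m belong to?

Z-3

2.01·148273 − 2.01·4124534 = -7992284.610, which is < -7959240
0.21·148273 − 1.87·4124534 = -7681741.250, which is < -7676738
-0.39·148273 − 0.5·4124534 = -2120093.470, which is > -2123865
This sign pattern matches Z-3.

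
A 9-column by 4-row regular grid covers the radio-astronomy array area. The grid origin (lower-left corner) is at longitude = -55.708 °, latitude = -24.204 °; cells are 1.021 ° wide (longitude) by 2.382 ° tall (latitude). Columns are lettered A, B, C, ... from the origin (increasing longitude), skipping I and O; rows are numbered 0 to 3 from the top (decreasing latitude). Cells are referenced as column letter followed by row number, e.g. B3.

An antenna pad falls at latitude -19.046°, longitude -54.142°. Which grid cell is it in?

B1

Column index: ⌊(-54.142 − -55.708) / 1.021⌋ = ⌊1.534⌋ = 1 → column B
Row offset from origin: ⌊(-19.046 − -24.204) / 2.382⌋ = ⌊2.165⌋ = 2 → row 1 (counted from top)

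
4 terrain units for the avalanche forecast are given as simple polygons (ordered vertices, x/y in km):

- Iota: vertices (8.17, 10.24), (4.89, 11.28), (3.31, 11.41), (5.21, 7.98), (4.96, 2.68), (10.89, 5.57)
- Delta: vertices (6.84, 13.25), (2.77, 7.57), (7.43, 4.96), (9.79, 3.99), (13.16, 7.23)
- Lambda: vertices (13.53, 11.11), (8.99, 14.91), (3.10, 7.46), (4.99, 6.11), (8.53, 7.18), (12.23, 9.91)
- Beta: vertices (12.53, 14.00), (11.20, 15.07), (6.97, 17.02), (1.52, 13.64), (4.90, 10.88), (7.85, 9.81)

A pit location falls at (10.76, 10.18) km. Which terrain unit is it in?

Lambda

Cast a ray rightward from (10.76, 10.18). For each polygon, the edges (by vertex number in listed order) whose endpoints lie on opposite sides of y = 10.18, where each meets that height, and whether that is right or left of the point:
Iota: 3–4 at x≈3.991 (left), 6–1 at x≈8.205 (left) → 0 crossings.
Delta: 1–2 at x≈4.640 (left), 5–1 at x≈10.063 (left) → 0 crossings.
Lambda: 2–3 at x≈5.250 (left), 6–1 at x≈12.522 (right) → 1 crossing.
Beta: 5–6 at x≈6.830 (left), 6–1 at x≈8.263 (left) → 0 crossings.
Only Lambda has an odd count, so the point is inside Lambda.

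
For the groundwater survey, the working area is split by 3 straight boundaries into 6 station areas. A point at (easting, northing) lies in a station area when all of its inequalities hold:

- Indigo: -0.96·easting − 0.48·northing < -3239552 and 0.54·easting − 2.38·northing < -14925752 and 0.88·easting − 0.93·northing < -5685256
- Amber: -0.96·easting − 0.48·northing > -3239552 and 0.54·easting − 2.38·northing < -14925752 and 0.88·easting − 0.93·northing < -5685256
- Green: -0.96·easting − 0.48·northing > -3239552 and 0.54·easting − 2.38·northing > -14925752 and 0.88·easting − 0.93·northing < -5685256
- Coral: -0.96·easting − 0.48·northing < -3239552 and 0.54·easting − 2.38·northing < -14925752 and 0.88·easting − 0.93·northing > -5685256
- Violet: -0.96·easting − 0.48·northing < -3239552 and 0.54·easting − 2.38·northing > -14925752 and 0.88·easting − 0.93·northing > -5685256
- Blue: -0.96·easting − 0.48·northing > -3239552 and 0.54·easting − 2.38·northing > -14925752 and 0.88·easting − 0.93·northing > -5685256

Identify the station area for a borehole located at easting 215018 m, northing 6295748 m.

Blue

-0.96·215018 − 0.48·6295748 = -3228376.320, which is > -3239552
0.54·215018 − 2.38·6295748 = -14867770.520, which is > -14925752
0.88·215018 − 0.93·6295748 = -5665829.800, which is > -5685256
This sign pattern matches Blue.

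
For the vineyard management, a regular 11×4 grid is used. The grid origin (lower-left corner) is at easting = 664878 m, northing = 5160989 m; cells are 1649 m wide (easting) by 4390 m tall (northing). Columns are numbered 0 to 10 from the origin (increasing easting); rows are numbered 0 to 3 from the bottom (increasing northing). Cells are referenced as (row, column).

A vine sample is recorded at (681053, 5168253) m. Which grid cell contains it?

Column index: ⌊(681053 − 664878) / 1649⌋ = ⌊9.809⌋ = 9
Row offset from origin: ⌊(5168253 − 5160989) / 4390⌋ = ⌊1.655⌋ = 1 → row 1

(1, 9)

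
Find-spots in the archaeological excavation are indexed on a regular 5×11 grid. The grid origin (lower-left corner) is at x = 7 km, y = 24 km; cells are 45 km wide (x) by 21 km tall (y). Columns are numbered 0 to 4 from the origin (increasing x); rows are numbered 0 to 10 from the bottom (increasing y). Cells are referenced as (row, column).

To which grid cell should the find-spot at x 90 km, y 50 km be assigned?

(1, 1)

Column index: ⌊(90 − 7) / 45⌋ = ⌊1.844⌋ = 1
Row offset from origin: ⌊(50 − 24) / 21⌋ = ⌊1.238⌋ = 1 → row 1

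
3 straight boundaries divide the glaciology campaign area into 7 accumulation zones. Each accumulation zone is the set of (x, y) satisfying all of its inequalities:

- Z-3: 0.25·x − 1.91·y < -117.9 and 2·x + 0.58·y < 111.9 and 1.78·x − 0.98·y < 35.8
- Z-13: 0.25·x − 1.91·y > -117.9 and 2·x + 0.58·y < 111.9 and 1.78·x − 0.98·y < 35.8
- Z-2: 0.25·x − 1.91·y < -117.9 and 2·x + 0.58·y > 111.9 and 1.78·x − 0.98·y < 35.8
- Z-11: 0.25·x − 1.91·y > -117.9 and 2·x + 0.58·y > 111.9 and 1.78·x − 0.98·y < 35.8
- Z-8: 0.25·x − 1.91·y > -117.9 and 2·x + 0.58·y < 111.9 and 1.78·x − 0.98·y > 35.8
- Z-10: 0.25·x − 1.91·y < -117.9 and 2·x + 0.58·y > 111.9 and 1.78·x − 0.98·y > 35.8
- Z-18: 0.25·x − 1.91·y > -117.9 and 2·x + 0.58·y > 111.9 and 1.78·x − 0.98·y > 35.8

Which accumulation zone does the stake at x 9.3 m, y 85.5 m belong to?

Z-3

0.25·9.3 − 1.91·85.5 = -160.980, which is < -117.9
2·9.3 + 0.58·85.5 = 68.190, which is < 111.9
1.78·9.3 − 0.98·85.5 = -67.236, which is < 35.8
This sign pattern matches Z-3.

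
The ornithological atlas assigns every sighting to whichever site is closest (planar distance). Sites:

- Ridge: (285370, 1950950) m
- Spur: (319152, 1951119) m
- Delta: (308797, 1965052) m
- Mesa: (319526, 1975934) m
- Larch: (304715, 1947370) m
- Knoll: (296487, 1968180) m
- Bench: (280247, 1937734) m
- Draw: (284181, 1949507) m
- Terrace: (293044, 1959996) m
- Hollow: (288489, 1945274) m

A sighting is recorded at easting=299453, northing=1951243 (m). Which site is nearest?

Larch

Squared distances to each site:
Ridge: 198416738.000; Spur: 388065977.000; Delta: 277998817.000; Mesa: 1012570810.000; Larch: 42688773.000; Knoll: 295659125.000; Bench: 551363517.000; Draw: 236247680.000; Terrace: 117690290.000; Hollow: 155838257.000.
Minimum at Larch.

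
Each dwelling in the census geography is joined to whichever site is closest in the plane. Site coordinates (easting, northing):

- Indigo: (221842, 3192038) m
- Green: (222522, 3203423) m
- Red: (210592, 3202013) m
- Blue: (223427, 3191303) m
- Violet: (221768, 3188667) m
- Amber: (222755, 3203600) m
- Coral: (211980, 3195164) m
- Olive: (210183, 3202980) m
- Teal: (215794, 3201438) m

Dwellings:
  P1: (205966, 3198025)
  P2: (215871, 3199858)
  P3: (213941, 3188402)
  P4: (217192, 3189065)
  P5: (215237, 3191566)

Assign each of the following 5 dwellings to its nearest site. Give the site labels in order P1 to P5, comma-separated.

P1 → Red (d²=37304020.00)
P2 → Teal (d²=2502329.00)
P3 → Coral (d²=49570165.00)
P4 → Violet (d²=21098180.00)
P5 → Coral (d²=23553653.00)

Red, Teal, Coral, Violet, Coral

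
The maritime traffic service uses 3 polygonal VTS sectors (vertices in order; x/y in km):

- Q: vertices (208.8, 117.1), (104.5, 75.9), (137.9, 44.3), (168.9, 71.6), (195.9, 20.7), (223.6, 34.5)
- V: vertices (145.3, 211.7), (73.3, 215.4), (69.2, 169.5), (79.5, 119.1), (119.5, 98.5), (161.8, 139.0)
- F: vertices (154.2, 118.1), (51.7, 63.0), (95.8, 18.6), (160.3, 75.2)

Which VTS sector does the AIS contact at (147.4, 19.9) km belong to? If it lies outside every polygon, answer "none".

none

Cast a ray rightward from (147.4, 19.9). For each polygon, the edges (by vertex number in listed order) whose endpoints lie on opposite sides of y = 19.9, where each meets that height, and whether that is right or left of the point:
Q: no edge straddles that height → 0 crossings.
V: no edge straddles that height → 0 crossings.
F: 2–3 at x≈94.51 (left), 3–4 at x≈97.28 (left) → 0 crossings.
All counts are even, so the point lies outside every listed polygon.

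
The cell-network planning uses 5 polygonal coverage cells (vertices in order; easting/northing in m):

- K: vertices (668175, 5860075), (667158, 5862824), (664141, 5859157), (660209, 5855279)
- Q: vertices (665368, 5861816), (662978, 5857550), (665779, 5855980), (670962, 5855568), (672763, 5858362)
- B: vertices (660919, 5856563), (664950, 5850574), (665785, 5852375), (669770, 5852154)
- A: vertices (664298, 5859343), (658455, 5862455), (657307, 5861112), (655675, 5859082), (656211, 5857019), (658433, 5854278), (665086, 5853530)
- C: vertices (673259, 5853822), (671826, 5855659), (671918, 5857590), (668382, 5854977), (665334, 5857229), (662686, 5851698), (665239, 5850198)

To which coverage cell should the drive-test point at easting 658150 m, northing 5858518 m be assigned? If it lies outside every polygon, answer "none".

A

Cast a ray rightward from (658150, 5858518). For each polygon, the edges (by vertex number in listed order) whose endpoints lie on opposite sides of northing = 5858518, where each meets that height, and whether that is right or left of the point:
K: 3–4 at easting≈663493.1 (right), 4–1 at easting≈665588.9 (right) → 2 crossings.
Q: 1–2 at easting≈663520.3 (right), 5–1 at easting≈672429.0 (right) → 2 crossings.
B: no edge straddles that height → 0 crossings.
A: 4–5 at easting≈655821.5 (left), 7–1 at easting≈664409.8 (right) → 1 crossing.
C: no edge straddles that height → 0 crossings.
Only A has an odd count, so the point is inside A.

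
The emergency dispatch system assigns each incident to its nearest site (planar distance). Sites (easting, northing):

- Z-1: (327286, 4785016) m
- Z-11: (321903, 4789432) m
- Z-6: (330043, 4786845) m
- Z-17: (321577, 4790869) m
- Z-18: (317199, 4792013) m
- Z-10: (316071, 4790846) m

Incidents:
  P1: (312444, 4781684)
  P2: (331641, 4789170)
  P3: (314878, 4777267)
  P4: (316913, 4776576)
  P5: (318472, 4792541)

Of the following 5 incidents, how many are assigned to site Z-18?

P1 → Z-10
P2 → Z-6
P3 → Z-10
P4 → Z-1
P5 → Z-18
1 of the 5 goes to Z-18.

1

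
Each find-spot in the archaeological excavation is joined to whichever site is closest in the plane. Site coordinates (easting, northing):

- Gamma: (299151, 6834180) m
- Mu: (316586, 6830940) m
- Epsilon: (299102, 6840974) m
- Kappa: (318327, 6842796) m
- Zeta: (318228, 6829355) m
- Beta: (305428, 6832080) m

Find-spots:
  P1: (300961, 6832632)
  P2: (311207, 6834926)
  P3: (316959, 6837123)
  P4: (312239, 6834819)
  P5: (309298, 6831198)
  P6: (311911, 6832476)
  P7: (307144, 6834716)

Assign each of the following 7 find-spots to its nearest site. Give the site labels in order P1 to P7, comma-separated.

P1 → Gamma (d²=5672404.00)
P2 → Beta (d²=41496557.00)
P3 → Kappa (d²=34054353.00)
P4 → Mu (d²=33943050.00)
P5 → Beta (d²=15754824.00)
P6 → Mu (d²=24214921.00)
P7 → Beta (d²=9893152.00)

Gamma, Beta, Kappa, Mu, Beta, Mu, Beta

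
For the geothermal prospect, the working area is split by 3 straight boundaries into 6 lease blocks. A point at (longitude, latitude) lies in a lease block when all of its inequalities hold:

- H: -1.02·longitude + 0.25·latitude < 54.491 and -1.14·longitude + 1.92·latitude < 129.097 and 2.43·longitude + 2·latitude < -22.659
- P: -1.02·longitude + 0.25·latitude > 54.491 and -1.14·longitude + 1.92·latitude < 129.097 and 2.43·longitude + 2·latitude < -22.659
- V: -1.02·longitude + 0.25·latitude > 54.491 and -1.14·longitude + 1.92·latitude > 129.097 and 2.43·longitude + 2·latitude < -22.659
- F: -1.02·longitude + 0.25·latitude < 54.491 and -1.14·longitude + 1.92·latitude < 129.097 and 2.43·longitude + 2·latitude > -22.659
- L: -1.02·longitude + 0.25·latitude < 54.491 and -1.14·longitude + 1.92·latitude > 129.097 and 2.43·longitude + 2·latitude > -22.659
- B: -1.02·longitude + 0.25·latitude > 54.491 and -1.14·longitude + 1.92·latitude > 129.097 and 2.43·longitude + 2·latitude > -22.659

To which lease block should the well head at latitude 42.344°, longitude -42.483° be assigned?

-1.02·-42.483 + 0.25·42.344 = 53.919, which is < 54.491
-1.14·-42.483 + 1.92·42.344 = 129.731, which is > 129.097
2.43·-42.483 + 2·42.344 = -18.546, which is > -22.659
This sign pattern matches L.

L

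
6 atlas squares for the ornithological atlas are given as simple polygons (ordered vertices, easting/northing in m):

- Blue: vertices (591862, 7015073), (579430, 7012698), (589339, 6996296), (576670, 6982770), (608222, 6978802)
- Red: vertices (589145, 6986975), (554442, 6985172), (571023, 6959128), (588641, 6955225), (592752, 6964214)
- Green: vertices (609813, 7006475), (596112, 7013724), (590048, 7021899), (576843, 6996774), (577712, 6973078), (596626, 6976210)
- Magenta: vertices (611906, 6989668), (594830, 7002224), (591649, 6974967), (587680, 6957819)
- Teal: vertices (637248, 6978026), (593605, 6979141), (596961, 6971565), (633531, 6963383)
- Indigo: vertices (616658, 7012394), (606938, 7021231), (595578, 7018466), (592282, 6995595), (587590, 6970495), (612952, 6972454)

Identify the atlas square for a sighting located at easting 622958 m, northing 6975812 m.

Cast a ray rightward from (622958, 6975812). For each polygon, the edges (by vertex number in listed order) whose endpoints lie on opposite sides of northing = 6975812, where each meets that height, and whether that is right or left of the point:
Blue: no edge straddles that height → 0 crossings.
Red: 2–3 at easting≈560401.1 (left), 5–1 at easting≈590914.0 (left) → 0 crossings.
Green: 4–5 at easting≈577611.7 (left), 5–6 at easting≈594222.5 (left) → 0 crossings.
Magenta: 2–3 at easting≈591747.6 (left), 4–1 at easting≈601366.4 (left) → 0 crossings.
Teal: 2–3 at easting≈595079.7 (left), 4–1 at easting≈636686.0 (right) → 1 crossing.
Indigo: 4–5 at easting≈588583.9 (left), 6–1 at easting≈613263.6 (left) → 0 crossings.
Only Teal has an odd count, so the point is inside Teal.

Teal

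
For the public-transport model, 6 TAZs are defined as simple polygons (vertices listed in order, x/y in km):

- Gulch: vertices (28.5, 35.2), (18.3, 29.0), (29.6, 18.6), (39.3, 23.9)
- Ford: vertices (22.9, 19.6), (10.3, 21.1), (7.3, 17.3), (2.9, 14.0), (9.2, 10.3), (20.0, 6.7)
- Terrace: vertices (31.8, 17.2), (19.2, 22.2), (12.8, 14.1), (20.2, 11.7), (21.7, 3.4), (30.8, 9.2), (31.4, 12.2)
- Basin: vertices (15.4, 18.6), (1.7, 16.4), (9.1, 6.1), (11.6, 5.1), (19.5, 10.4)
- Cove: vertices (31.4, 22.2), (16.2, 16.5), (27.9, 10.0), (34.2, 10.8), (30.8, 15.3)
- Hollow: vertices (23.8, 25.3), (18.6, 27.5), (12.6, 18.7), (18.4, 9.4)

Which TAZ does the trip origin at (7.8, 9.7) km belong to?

Cast a ray rightward from (7.8, 9.7). For each polygon, the edges (by vertex number in listed order) whose endpoints lie on opposite sides of y = 9.7, where each meets that height, and whether that is right or left of the point:
Gulch: no edge straddles that height → 0 crossings.
Ford: 5–6 at x≈11.00 (right), 6–1 at x≈20.67 (right) → 2 crossings.
Terrace: 4–5 at x≈20.56 (right), 6–7 at x≈30.90 (right) → 2 crossings.
Basin: 2–3 at x≈6.51 (left), 4–5 at x≈18.46 (right) → 1 crossing.
Cove: no edge straddles that height → 0 crossings.
Hollow: 3–4 at x≈18.21 (right), 4–1 at x≈18.50 (right) → 2 crossings.
Only Basin has an odd count, so the point is inside Basin.

Basin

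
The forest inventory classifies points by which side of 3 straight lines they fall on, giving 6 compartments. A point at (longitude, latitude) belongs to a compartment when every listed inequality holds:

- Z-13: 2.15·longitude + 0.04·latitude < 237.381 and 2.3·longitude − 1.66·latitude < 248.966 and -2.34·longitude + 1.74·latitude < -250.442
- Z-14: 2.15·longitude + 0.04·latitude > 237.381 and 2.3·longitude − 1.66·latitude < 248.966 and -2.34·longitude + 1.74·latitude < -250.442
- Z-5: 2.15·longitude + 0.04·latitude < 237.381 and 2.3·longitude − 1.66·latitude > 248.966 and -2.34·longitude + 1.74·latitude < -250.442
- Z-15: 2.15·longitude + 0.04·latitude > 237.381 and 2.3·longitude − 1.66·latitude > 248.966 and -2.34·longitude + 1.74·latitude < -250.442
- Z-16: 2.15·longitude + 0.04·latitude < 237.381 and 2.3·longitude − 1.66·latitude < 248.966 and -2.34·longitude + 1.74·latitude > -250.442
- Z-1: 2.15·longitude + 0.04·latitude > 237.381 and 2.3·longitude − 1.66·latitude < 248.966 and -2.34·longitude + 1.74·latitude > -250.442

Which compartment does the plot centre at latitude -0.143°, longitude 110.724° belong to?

Z-15

2.15·110.724 + 0.04·-0.143 = 238.051, which is > 237.381
2.3·110.724 − 1.66·-0.143 = 254.903, which is > 248.966
-2.34·110.724 + 1.74·-0.143 = -259.343, which is < -250.442
This sign pattern matches Z-15.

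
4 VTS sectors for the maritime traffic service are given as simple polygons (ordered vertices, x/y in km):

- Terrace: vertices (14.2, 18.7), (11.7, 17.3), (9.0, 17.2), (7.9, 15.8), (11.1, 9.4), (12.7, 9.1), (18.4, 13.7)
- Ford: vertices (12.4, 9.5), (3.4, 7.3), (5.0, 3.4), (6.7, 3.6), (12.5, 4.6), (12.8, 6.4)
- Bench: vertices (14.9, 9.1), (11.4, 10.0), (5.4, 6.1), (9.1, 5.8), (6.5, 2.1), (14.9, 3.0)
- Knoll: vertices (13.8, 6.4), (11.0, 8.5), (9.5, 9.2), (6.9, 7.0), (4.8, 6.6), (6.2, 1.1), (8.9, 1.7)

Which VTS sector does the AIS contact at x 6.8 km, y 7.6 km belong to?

Cast a ray rightward from (6.8, 7.6). For each polygon, the edges (by vertex number in listed order) whose endpoints lie on opposite sides of y = 7.6, where each meets that height, and whether that is right or left of the point:
Terrace: no edge straddles that height → 0 crossings.
Ford: 1–2 at x≈4.63 (left), 6–1 at x≈12.65 (right) → 1 crossing.
Bench: 2–3 at x≈7.71 (right), 6–1 at x≈14.90 (right) → 2 crossings.
Knoll: 1–2 at x≈12.20 (right), 3–4 at x≈7.61 (right) → 2 crossings.
Only Ford has an odd count, so the point is inside Ford.

Ford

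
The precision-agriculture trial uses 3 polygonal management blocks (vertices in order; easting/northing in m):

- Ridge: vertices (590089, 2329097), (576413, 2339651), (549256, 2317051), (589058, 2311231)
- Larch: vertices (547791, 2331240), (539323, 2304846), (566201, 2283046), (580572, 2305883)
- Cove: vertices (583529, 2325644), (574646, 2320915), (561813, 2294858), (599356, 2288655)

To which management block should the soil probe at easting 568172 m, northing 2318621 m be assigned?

Cast a ray rightward from (568172, 2318621). For each polygon, the edges (by vertex number in listed order) whose endpoints lie on opposite sides of northing = 2318621, where each meets that height, and whether that is right or left of the point:
Ridge: 2–3 at easting≈551142.6 (left), 4–1 at easting≈589484.5 (right) → 1 crossing.
Larch: 1–2 at easting≈543742.4 (left), 4–1 at easting≈564104.6 (left) → 0 crossings.
Cove: 2–3 at easting≈573516.2 (right), 4–1 at easting≈586534.0 (right) → 2 crossings.
Only Ridge has an odd count, so the point is inside Ridge.

Ridge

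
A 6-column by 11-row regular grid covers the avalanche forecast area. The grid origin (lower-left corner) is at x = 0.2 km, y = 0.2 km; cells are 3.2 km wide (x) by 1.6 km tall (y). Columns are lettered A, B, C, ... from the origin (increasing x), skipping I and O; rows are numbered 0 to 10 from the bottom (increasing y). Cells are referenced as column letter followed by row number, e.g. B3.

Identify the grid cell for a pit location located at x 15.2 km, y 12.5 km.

Column index: ⌊(15.2 − 0.2) / 3.2⌋ = ⌊4.688⌋ = 4 → column E
Row offset from origin: ⌊(12.5 − 0.2) / 1.6⌋ = ⌊7.688⌋ = 7 → row 7

E7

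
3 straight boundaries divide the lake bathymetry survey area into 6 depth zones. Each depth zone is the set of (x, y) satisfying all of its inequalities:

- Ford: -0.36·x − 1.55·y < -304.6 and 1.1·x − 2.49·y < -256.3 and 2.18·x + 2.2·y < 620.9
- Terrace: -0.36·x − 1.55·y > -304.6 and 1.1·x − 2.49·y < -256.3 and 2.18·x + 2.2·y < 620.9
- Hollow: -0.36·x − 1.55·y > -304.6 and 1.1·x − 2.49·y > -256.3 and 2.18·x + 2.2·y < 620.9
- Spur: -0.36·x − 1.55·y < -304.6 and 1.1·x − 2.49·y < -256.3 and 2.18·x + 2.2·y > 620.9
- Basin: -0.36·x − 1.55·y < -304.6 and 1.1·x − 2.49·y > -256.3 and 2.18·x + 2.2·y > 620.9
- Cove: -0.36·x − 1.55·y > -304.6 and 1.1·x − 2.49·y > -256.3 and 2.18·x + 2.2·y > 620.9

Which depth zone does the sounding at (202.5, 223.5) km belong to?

-0.36·202.5 − 1.55·223.5 = -419.325, which is < -304.6
1.1·202.5 − 2.49·223.5 = -333.765, which is < -256.3
2.18·202.5 + 2.2·223.5 = 933.150, which is > 620.9
This sign pattern matches Spur.

Spur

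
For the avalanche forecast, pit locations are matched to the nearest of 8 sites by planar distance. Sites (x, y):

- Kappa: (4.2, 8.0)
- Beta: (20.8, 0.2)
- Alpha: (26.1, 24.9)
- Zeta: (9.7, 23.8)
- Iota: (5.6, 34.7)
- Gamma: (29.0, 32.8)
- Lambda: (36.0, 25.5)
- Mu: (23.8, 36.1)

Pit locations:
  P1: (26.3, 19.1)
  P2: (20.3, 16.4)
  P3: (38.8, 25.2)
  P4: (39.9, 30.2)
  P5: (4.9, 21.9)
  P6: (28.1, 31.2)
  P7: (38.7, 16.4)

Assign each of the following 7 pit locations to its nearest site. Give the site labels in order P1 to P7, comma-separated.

Alpha, Alpha, Lambda, Lambda, Zeta, Gamma, Lambda

P1 → Alpha (d²=33.68)
P2 → Alpha (d²=105.89)
P3 → Lambda (d²=7.93)
P4 → Lambda (d²=37.30)
P5 → Zeta (d²=26.65)
P6 → Gamma (d²=3.37)
P7 → Lambda (d²=90.10)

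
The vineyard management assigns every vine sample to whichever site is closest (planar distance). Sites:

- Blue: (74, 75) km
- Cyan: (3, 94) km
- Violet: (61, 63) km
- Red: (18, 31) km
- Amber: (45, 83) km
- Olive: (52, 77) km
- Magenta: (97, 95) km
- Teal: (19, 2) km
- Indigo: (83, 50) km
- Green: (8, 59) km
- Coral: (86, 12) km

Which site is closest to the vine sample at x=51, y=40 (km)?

Squared distances to each site:
Blue: 1754.000; Cyan: 5220.000; Violet: 629.000; Red: 1170.000; Amber: 1885.000; Olive: 1370.000; Magenta: 5141.000; Teal: 2468.000; Indigo: 1124.000; Green: 2210.000; Coral: 2009.000.
Minimum at Violet.

Violet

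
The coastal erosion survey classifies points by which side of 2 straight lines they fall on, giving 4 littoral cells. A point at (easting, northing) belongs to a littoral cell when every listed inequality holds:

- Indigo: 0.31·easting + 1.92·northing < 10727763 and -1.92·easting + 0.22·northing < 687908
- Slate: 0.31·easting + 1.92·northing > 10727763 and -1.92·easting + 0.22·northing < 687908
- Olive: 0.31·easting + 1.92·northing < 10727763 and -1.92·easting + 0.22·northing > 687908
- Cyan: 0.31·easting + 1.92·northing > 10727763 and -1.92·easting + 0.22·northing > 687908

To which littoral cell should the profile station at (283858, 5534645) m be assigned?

0.31·283858 + 1.92·5534645 = 10714514.380, which is < 10727763
-1.92·283858 + 0.22·5534645 = 672614.540, which is < 687908
This sign pattern matches Indigo.

Indigo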